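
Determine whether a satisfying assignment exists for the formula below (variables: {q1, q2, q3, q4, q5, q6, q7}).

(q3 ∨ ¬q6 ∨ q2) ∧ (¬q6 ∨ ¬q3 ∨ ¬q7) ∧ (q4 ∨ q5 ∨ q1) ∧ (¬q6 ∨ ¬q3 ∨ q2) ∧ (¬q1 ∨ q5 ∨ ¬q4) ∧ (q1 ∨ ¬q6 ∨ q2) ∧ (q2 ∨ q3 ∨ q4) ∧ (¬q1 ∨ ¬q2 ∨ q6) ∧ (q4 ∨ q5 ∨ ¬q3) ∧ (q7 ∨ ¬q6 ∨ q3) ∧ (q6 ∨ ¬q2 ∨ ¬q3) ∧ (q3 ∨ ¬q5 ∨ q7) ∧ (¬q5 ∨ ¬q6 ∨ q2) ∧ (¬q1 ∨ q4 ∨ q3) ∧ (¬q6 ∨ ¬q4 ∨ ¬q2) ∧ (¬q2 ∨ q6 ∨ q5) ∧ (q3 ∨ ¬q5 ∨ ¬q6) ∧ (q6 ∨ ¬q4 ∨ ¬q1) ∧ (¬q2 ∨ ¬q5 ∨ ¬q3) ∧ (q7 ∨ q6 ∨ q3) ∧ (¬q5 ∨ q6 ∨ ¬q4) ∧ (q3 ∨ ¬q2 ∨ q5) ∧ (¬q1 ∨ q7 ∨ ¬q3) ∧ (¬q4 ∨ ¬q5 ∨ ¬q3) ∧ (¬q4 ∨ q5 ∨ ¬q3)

Try q3 = True.
Try q6 = False.
Unit clause (¬q2) forces q2 = False.
Try q4 = False.
Unit clause (q5) forces q5 = True.
Try q1 = True.
Unit clause (q7) forces q7 = True.
All clauses are satisfied.
A satisfying assignment: q1 ↦ True, q2 ↦ False, q3 ↦ True, q4 ↦ False, q5 ↦ True, q6 ↦ False, q7 ↦ True.

Satisfiable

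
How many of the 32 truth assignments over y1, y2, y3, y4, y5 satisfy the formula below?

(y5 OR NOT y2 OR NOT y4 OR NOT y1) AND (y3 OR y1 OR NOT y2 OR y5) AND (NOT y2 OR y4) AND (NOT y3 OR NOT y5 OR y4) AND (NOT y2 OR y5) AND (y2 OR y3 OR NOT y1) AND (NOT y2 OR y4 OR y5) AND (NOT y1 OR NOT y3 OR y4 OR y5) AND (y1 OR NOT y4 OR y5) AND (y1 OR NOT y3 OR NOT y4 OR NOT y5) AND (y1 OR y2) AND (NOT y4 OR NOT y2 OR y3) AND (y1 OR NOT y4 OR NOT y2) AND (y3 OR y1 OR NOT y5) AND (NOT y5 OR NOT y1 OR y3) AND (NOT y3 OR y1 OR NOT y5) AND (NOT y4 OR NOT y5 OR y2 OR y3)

There are 2^5 = 32 truth assignments over (y1, y2, y3, y4, y5).
Split on y4. With y4 = true, the clauses containing y4 are satisfied and NOT y4 drops from the rest; 3 of the 2^4 = 16 assignments to the other variables satisfy what remains.
With y4 = false, by the same count on the reduced clause set, 0 assignments work.
Total: 3 + 0 = 3.

3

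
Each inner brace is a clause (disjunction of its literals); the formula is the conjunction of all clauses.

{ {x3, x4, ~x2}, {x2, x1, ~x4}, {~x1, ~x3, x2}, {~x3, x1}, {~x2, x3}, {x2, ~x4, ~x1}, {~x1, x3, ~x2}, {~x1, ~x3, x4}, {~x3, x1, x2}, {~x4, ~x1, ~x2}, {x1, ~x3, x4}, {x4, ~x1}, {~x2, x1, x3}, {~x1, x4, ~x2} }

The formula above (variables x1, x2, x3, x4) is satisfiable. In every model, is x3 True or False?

False

Suppose x3 = 1.
Unit clause (x1) forces x1 = 1.
Unit clause (x2) forces x2 = 1.
Unit clause (x4) forces x4 = 1.
Now (~x4) is unsatisfied and unit — conflict.
So every satisfying assignment has x3 = False.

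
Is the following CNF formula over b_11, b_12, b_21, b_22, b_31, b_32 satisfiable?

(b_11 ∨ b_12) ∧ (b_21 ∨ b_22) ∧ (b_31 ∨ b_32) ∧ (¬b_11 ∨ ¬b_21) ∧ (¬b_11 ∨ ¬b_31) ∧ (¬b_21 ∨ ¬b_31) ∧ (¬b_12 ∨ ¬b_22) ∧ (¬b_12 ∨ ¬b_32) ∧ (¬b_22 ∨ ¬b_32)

Suppose b_11 = True.
Unit clause (¬b_21) forces b_21 = False.
Unit clause (b_22) forces b_22 = True.
Unit clause (¬b_31) forces b_31 = False.
Unit clause (b_32) forces b_32 = True.
Now (¬b_32) is unsatisfied and unit — conflict.
Undo b_11 and try b_11 = False.
Unit clause (b_12) forces b_12 = True.
Unit clause (¬b_22) forces b_22 = False.
Unit clause (b_21) forces b_21 = True.
Unit clause (¬b_31) forces b_31 = False.
Unit clause (b_32) forces b_32 = True.
Now (¬b_32) is unsatisfied and unit — conflict.
Both values of b_11 lead to a conflict.
No assignment satisfies every clause.

No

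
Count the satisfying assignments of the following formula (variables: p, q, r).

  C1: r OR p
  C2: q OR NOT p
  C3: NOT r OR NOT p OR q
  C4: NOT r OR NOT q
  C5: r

1

There are 2^3 = 8 truth assignments over (p, q, r).
Check each against the 5 clauses (columns in the order p, q, r):
  F F F  ✗ fails (r OR p)
  F F T  ✓ satisfies all
  F T F  ✗ fails (r OR p)
  F T T  ✗ fails (NOT r OR NOT q)
  T F F  ✗ fails (q OR NOT p)
  T F T  ✗ fails (q OR NOT p)
  T T F  ✗ fails (r)
  T T T  ✗ fails (NOT r OR NOT q)
1 of the 8 rows is a model.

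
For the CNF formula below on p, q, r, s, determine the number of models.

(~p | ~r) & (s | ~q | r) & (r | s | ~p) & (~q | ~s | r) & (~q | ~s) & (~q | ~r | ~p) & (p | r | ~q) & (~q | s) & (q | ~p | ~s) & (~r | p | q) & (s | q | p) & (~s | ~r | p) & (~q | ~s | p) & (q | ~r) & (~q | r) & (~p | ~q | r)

1

There are 2^4 = 16 truth assignments over (p, q, r, s).
Split on q. With q = 1, the clauses containing q are satisfied and ~q drops from the rest; 0 of the 2^3 = 8 assignments to the other variables satisfy what remains.
With q = 0, by the same count on the reduced clause set, 1 assignment works.
(One model: p=F, q=F, r=F, s=T.)
Total: 0 + 1 = 1.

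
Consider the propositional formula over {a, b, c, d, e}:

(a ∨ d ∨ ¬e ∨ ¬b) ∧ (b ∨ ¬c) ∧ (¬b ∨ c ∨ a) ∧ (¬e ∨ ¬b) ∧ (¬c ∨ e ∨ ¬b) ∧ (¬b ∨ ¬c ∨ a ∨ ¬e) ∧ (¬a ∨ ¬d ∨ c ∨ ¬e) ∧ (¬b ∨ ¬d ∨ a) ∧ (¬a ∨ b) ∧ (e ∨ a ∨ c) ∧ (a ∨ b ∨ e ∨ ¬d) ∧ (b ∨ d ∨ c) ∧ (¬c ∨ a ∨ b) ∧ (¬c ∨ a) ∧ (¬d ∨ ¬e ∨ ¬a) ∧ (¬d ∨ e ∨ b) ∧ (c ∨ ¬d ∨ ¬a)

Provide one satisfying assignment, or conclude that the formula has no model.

Branch on b: set b = True.
(¬e) alone gives e = False.
(¬c) alone gives c = False.
(a) alone gives a = True.
(¬d) alone gives d = False.
All clauses are satisfied.

a: True,  b: True,  c: False,  d: False,  e: False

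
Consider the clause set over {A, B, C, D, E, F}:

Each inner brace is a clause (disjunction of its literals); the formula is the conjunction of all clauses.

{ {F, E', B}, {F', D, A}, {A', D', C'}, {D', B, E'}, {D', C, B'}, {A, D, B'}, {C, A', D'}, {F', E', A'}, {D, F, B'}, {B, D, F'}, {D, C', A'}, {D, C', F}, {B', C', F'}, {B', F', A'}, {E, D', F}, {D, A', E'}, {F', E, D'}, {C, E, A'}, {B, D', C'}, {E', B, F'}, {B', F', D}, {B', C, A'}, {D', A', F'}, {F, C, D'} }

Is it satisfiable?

Suppose F = 0.
Suppose E = 1.
From the singleton clause (B), B = 1.
From the singleton clause (D), D = 1.
From the singleton clause (C), C = 1.
From the singleton clause (A'), A = 0.
This assignment satisfies each clause.
A satisfying assignment: A: 0,  B: 1,  C: 1,  D: 1,  E: 1,  F: 0.

Satisfiable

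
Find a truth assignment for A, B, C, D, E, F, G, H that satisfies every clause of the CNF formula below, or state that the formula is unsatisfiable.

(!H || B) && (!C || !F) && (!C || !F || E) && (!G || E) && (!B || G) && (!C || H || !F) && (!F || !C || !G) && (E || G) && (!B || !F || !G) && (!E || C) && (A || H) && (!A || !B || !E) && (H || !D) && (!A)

From the singleton clause (!A), A = false.
From the singleton clause (H), H = true.
From the singleton clause (B), B = true.
From the singleton clause (G), G = true.
From the singleton clause (E), E = true.
From the singleton clause (!F), F = false.
From the singleton clause (C), C = true.
No clause remains; D is free.

A: false, B: true, C: true, D: true, E: true, F: false, G: true, H: true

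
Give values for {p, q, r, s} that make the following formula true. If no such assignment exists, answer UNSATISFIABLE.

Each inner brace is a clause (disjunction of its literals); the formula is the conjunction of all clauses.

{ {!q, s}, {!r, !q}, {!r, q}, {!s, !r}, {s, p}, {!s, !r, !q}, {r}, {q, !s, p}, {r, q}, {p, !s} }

From the singleton clause (r), r = true.
From the singleton clause (!q), q = false.
That conflicts with the unit clause (q).

UNSATISFIABLE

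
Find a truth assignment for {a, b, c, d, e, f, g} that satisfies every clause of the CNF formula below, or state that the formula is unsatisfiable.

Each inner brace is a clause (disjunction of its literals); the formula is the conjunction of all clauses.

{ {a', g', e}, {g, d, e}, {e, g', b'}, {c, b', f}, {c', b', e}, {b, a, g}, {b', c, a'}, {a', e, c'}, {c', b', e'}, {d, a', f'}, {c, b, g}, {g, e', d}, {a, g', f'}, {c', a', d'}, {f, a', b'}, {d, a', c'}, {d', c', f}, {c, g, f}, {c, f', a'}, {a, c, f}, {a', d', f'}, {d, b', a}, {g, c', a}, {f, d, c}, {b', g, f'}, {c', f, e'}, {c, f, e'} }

a ↦ 0, b ↦ 0, c ↦ 1, d ↦ 0, e ↦ 0, f ↦ 0, g ↦ 1

Branch on a: set a = 0.
Branch on b: set b = 0.
(g) alone gives g = 1.
(f') alone gives f = 0.
(c) alone gives c = 1.
(d') alone gives d = 0.
(e') alone gives e = 0.
This assignment satisfies each clause.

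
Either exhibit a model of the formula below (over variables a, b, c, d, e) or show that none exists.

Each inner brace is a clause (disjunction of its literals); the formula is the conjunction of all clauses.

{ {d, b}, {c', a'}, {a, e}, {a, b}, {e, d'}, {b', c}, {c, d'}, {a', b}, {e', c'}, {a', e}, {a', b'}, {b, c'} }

UNSATISFIABLE

Try d = 1.
From the singleton clause (e), e = 1.
From the singleton clause (c), c = 1.
But (c') is also a unit clause — contradiction.
Backtrack on d: now try d = 0.
From the singleton clause (b), b = 1.
From the singleton clause (c), c = 1.
From the singleton clause (a'), a = 0.
From the singleton clause (e), e = 1.
But (e') is also a unit clause — contradiction.
Both values of d lead to a conflict.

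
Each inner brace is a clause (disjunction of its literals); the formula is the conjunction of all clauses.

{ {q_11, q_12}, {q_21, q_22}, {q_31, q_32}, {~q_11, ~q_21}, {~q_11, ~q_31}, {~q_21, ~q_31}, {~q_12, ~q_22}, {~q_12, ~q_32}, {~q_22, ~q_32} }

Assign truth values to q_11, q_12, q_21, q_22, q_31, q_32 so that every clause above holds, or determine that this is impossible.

Suppose q_11 = 1.
Unit clause (~q_21) forces q_21 = 0.
Unit clause (q_22) forces q_22 = 1.
Unit clause (~q_31) forces q_31 = 0.
Unit clause (q_32) forces q_32 = 1.
Now (~q_32) is unsatisfied and unit — conflict.
Backtrack on q_11: now try q_11 = 0.
Unit clause (q_12) forces q_12 = 1.
Unit clause (~q_22) forces q_22 = 0.
Unit clause (q_21) forces q_21 = 1.
Unit clause (~q_31) forces q_31 = 0.
Unit clause (q_32) forces q_32 = 1.
Now (~q_32) is unsatisfied and unit — conflict.
Neither q_11 = 1 nor q_11 = 0 works.

UNSATISFIABLE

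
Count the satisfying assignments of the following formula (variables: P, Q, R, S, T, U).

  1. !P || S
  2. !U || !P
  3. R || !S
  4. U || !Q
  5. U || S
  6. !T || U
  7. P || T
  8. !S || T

6

There are 2^6 = 64 truth assignments over (P, Q, R, S, T, U).
Split on P. With P = true, the clauses containing P are satisfied and !P drops from the rest; 0 of the 2^5 = 32 assignments to the other variables satisfy what remains.
With P = false, by the same count on the reduced clause set, 6 assignments work.
Total: 0 + 6 = 6.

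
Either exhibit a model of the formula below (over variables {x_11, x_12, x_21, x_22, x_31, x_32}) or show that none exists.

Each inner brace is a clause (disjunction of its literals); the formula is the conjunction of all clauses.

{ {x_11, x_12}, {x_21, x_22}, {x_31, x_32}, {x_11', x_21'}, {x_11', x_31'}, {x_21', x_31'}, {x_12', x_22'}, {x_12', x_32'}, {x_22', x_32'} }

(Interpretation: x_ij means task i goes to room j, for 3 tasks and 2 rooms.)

UNSATISFIABLE

Branch on x_11: set x_11 = 1.
(x_21') alone gives x_21 = 0.
(x_22) alone gives x_22 = 1.
(x_31') alone gives x_31 = 0.
(x_32) alone gives x_32 = 1.
But (x_32') is also a unit clause — contradiction.
Undo x_11 and try x_11 = 0.
(x_12) alone gives x_12 = 1.
(x_22') alone gives x_22 = 0.
(x_21) alone gives x_21 = 1.
(x_31') alone gives x_31 = 0.
(x_32) alone gives x_32 = 1.
But (x_32') is also a unit clause — contradiction.
Both values of x_11 lead to a conflict.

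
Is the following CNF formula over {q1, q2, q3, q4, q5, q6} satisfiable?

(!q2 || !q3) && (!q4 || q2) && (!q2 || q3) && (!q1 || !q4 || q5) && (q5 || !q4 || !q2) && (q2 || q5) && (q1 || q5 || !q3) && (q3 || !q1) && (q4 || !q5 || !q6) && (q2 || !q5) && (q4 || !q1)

Unsatisfiable

Suppose q2 = false.
From the singleton clause (!q4), q4 = false.
From the singleton clause (q5), q5 = true.
Now (!q5) is unsatisfied and unit — conflict.
Undo q2 and try q2 = true.
From the singleton clause (!q3), q3 = false.
Now (q3) is unsatisfied and unit — conflict.
Either choice for q2 ends in contradiction.
No assignment satisfies every clause.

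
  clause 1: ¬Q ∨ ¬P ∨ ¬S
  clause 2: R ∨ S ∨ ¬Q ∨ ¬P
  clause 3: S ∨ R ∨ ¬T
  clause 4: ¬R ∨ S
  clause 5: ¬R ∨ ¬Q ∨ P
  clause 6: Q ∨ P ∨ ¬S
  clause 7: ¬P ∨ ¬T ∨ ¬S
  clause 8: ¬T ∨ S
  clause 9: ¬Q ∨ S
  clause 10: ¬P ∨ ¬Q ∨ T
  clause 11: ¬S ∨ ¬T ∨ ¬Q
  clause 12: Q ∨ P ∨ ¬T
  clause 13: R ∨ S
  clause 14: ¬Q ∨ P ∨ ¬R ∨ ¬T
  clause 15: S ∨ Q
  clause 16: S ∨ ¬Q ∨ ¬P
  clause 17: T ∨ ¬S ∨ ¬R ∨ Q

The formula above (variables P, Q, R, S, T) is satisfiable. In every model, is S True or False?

True

Suppose S = False.
From the singleton clause (¬R), R = False.
But (R) is also a unit clause — contradiction.
So every satisfying assignment has S = True.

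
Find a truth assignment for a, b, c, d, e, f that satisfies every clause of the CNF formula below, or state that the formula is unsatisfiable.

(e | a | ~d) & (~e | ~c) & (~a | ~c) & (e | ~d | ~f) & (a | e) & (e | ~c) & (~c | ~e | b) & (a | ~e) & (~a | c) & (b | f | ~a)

UNSATISFIABLE

Case e = 0:
The clause (a) is unit, so a = 1.
The clause (~c) is unit, so c = 0.
But (c) is also a unit clause — contradiction.
That branch fails; take e = 1 instead.
The clause (~c) is unit, so c = 0.
The clause (a) is unit, so a = 1.
But (~a) is also a unit clause — contradiction.
Both values of e lead to a conflict.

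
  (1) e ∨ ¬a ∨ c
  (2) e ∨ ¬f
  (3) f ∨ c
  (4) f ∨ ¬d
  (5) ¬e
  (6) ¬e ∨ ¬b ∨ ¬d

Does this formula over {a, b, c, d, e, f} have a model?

Yes

The clause (¬e) is unit, so e = False.
The clause (¬f) is unit, so f = False.
The clause (c) is unit, so c = True.
The clause (¬d) is unit, so d = False.
Every clause is now satisfied; a, b are unconstrained.
A satisfying assignment: a=True, b=True, c=True, d=False, e=False, f=False.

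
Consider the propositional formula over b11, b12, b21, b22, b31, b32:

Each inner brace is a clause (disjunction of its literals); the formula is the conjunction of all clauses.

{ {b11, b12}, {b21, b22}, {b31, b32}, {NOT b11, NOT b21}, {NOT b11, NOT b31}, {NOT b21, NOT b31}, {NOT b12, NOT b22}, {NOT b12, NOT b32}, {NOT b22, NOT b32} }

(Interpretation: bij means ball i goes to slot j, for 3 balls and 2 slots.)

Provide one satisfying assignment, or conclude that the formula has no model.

Case b11 = true:
The clause (NOT b21) is unit, so b21 = false.
The clause (b22) is unit, so b22 = true.
The clause (NOT b31) is unit, so b31 = false.
The clause (b32) is unit, so b32 = true.
Now (NOT b32) is unsatisfied and unit — conflict.
So b11 must be the other value — set b11 = false.
The clause (b12) is unit, so b12 = true.
The clause (NOT b22) is unit, so b22 = false.
The clause (b21) is unit, so b21 = true.
The clause (NOT b31) is unit, so b31 = false.
The clause (b32) is unit, so b32 = true.
Now (NOT b32) is unsatisfied and unit — conflict.
Either choice for b11 ends in contradiction.

UNSATISFIABLE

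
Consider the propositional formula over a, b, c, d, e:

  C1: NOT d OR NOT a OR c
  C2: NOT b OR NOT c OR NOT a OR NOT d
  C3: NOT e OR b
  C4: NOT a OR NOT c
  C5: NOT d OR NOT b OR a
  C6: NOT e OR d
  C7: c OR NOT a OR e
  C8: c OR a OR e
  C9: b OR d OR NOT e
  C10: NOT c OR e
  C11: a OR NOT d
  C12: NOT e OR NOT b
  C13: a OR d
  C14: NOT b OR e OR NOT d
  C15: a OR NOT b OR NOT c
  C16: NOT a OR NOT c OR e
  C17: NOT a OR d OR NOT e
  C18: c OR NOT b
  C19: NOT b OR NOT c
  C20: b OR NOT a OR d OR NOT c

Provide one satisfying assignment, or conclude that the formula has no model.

Try e = false.
The clause (NOT c) is unit, so c = false.
The clause (NOT a) is unit, so a = false.
Now (a) is unsatisfied and unit — conflict.
Undo e and try e = true.
The clause (b) is unit, so b = true.
Now (NOT b) is unsatisfied and unit — conflict.
Both values of e lead to a conflict.

UNSATISFIABLE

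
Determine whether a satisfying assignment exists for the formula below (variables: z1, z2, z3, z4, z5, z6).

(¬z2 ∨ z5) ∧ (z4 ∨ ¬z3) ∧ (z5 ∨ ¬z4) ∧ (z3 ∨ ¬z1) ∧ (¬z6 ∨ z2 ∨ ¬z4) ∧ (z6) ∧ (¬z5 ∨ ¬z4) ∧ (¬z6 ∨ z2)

The clause (z6) is unit, so z6 = True.
The clause (z2) is unit, so z2 = True.
The clause (z5) is unit, so z5 = True.
The clause (¬z4) is unit, so z4 = False.
The clause (¬z3) is unit, so z3 = False.
The clause (¬z1) is unit, so z1 = False.
All clauses are satisfied.
A satisfying assignment: z1 ↦ False; z2 ↦ True; z3 ↦ False; z4 ↦ False; z5 ↦ True; z6 ↦ True.

Yes, satisfiable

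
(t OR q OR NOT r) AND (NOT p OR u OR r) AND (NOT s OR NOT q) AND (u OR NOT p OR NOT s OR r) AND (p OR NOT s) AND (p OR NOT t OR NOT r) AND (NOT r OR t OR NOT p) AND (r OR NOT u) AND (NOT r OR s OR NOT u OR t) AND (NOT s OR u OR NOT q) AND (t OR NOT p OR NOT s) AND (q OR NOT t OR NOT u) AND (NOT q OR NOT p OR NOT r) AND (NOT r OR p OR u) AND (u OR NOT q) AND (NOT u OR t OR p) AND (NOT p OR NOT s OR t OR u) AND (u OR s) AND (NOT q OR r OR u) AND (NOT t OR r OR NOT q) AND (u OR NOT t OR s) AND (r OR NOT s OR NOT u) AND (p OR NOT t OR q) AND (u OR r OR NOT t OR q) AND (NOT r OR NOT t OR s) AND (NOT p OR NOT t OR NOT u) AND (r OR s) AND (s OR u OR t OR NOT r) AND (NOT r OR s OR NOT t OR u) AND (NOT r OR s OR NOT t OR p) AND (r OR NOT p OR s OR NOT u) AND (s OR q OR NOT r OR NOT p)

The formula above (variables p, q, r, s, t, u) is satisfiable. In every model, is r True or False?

Suppose r = false.
From the singleton clause (NOT u), u = false.
From the singleton clause (NOT p), p = false.
From the singleton clause (NOT s), s = false.
That conflicts with the unit clause (s).
So every satisfying assignment has r = True.

True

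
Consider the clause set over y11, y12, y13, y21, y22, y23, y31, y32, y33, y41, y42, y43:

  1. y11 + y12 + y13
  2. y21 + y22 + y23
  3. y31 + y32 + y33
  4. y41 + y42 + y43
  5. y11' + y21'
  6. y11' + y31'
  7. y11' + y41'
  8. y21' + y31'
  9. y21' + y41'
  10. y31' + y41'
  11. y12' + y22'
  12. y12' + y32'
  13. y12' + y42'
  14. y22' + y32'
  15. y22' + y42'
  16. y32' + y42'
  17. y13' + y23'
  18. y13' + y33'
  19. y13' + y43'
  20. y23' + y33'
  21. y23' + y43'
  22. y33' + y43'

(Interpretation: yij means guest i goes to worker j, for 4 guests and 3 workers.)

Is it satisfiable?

Case y11 = 0:
Case y12 = 1:
From the singleton clause (y22'), y22 = 0.
From the singleton clause (y32'), y32 = 0.
From the singleton clause (y42'), y42 = 0.
Case y21 = 1:
From the singleton clause (y31'), y31 = 0.
From the singleton clause (y33), y33 = 1.
From the singleton clause (y41'), y41 = 0.
From the singleton clause (y43), y43 = 1.
Now (y43') is unsatisfied and unit — conflict.
So y21 must be the other value — set y21 = 0.
From the singleton clause (y23), y23 = 1.
From the singleton clause (y13'), y13 = 0.
From the singleton clause (y33'), y33 = 0.
From the singleton clause (y31), y31 = 1.
From the singleton clause (y41'), y41 = 0.
From the singleton clause (y43), y43 = 1.
Now (y43') is unsatisfied and unit — conflict.
Both values of y21 lead to a conflict.
So y12 must be the other value — set y12 = 0.
From the singleton clause (y13), y13 = 1.
From the singleton clause (y23'), y23 = 0.
From the singleton clause (y33'), y33 = 0.
From the singleton clause (y43'), y43 = 0.
Case y21 = 1:
From the singleton clause (y31'), y31 = 0.
From the singleton clause (y32), y32 = 1.
From the singleton clause (y41'), y41 = 0.
From the singleton clause (y42), y42 = 1.
Now (y42') is unsatisfied and unit — conflict.
So y21 must be the other value — set y21 = 0.
From the singleton clause (y22), y22 = 1.
From the singleton clause (y32'), y32 = 0.
From the singleton clause (y31), y31 = 1.
From the singleton clause (y41'), y41 = 0.
From the singleton clause (y42), y42 = 1.
Now (y42') is unsatisfied and unit — conflict.
Both values of y21 lead to a conflict.
Both values of y12 lead to a conflict.
So y11 must be the other value — set y11 = 1.
From the singleton clause (y21'), y21 = 0.
From the singleton clause (y31'), y31 = 0.
From the singleton clause (y41'), y41 = 0.
Case y22 = 1:
From the singleton clause (y12'), y12 = 0.
From the singleton clause (y32'), y32 = 0.
From the singleton clause (y33), y33 = 1.
From the singleton clause (y42'), y42 = 0.
From the singleton clause (y43), y43 = 1.
Now (y43') is unsatisfied and unit — conflict.
So y22 must be the other value — set y22 = 0.
From the singleton clause (y23), y23 = 1.
From the singleton clause (y13'), y13 = 0.
From the singleton clause (y33'), y33 = 0.
From the singleton clause (y32), y32 = 1.
From the singleton clause (y12'), y12 = 0.
From the singleton clause (y42'), y42 = 0.
From the singleton clause (y43), y43 = 1.
Now (y43') is unsatisfied and unit — conflict.
Both values of y22 lead to a conflict.
Both values of y11 lead to a conflict.
No assignment satisfies every clause.

No, unsatisfiable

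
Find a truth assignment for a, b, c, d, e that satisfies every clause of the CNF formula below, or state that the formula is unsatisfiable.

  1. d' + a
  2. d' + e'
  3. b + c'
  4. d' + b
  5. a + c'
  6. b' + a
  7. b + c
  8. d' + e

Try d = 0.
Try b = 1.
(a) alone gives a = 1.
No clause remains; c, e are free.

a=1; b=1; c=0; d=0; e=0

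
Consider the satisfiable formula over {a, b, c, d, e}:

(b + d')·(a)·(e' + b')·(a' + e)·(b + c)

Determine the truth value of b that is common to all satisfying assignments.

False

Suppose b = 1.
The clause (a) is unit, so a = 1.
The clause (e') is unit, so e = 0.
Now (e) is unsatisfied and unit — conflict.
So every satisfying assignment has b = False.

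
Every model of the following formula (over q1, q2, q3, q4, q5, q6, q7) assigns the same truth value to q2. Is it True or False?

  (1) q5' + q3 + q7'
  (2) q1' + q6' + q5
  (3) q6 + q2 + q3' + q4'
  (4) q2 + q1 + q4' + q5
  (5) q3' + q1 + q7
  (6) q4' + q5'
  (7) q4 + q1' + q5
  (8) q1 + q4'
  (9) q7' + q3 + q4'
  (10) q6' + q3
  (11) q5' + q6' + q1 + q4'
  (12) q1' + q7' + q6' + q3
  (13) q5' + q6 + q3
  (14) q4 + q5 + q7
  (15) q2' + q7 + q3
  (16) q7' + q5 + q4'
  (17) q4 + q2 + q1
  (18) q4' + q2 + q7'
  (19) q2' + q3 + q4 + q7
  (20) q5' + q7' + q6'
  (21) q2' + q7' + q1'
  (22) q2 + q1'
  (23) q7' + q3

Suppose q2 = 0.
The clause (q1') is unit, so q1 = 0.
The clause (q4') is unit, so q4 = 0.
That conflicts with the unit clause (q4).
So every satisfying assignment has q2 = True.

True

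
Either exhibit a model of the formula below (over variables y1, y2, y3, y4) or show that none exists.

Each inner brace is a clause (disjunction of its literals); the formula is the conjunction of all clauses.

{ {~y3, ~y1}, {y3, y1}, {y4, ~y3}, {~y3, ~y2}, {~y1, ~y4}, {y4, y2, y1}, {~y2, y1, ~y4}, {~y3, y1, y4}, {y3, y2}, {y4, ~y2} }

Try y3 = 1.
From the singleton clause (~y1), y1 = 0.
From the singleton clause (y4), y4 = 1.
From the singleton clause (~y2), y2 = 0.
Every clause now holds.

y1: 0,  y2: 0,  y3: 1,  y4: 1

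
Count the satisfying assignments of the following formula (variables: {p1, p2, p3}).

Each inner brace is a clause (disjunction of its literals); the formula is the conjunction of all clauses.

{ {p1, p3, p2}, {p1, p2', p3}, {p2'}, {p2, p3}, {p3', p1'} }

There are 2^3 = 8 truth assignments over (p1, p2, p3).
Check each against the 5 clauses (columns in the order p1, p2, p3):
  F F F  ✗ fails (p1 + p3 + p2)
  F F T  ✓ satisfies all
  F T F  ✗ fails (p1 + p2' + p3)
  F T T  ✗ fails (p2')
  T F F  ✗ fails (p2 + p3)
  T F T  ✗ fails (p3' + p1')
  T T F  ✗ fails (p2')
  T T T  ✗ fails (p2')
1 of the 8 rows is a model.

1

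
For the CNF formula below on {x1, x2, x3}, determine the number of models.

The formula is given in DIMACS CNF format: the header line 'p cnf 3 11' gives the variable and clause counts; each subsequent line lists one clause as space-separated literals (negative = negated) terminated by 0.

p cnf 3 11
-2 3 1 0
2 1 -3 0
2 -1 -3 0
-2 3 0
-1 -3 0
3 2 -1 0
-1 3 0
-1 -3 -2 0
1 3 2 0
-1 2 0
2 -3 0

There are 2^3 = 8 truth assignments over (x1, x2, x3).
Split on x1. With x1 = True, the clauses containing x1 are satisfied and ¬x1 drops from the rest; 0 of the 2^2 = 4 assignments to the other variables satisfy what remains.
With x1 = False, by the same count on the reduced clause set, 1 assignment works.
(One model: x1=F, x2=T, x3=T.)
Total: 0 + 1 = 1.

1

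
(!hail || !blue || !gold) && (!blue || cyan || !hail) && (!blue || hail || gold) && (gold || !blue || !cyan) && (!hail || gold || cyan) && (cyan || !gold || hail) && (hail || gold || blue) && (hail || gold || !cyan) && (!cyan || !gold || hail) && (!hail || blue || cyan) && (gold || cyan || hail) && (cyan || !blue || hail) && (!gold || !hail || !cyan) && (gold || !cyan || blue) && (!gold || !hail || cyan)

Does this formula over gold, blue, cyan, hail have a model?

Unsatisfiable

Case hail = false:
Case blue = false:
From the singleton clause (gold), gold = true.
From the singleton clause (cyan), cyan = true.
That conflicts with the unit clause (!cyan).
That branch fails; take blue = true instead.
From the singleton clause (gold), gold = true.
From the singleton clause (cyan), cyan = true.
That conflicts with the unit clause (!cyan).
Both values of blue lead to a conflict.
That branch fails; take hail = true instead.
Case blue = false:
From the singleton clause (cyan), cyan = true.
From the singleton clause (!gold), gold = false.
That conflicts with the unit clause (gold).
That branch fails; take blue = true instead.
From the singleton clause (!gold), gold = false.
From the singleton clause (cyan), cyan = true.
That conflicts with the unit clause (!cyan).
Both values of blue lead to a conflict.
Both values of hail lead to a conflict.
No assignment satisfies every clause.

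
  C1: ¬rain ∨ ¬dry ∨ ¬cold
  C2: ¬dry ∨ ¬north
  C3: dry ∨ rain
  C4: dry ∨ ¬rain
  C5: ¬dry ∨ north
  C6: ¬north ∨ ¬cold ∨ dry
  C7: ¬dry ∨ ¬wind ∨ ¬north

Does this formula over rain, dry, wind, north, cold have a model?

No, unsatisfiable

Branch on dry: set dry = False.
Unit clause (rain) forces rain = True.
Now (¬rain) is unsatisfied and unit — conflict.
Undo dry and try dry = True.
Unit clause (¬north) forces north = False.
Now (north) is unsatisfied and unit — conflict.
Both values of dry lead to a conflict.
No assignment satisfies every clause.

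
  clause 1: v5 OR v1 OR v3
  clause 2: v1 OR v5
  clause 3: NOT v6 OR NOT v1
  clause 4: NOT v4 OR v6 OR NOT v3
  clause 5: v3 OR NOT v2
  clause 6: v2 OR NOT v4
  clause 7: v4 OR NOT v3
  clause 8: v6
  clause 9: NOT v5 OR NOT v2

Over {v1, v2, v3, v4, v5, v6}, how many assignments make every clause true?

There are 2^6 = 64 truth assignments over (v1, v2, v3, v4, v5, v6).
Split on v6. With v6 = true, the clauses containing v6 are satisfied and NOT v6 drops from the rest; 1 of the 2^5 = 32 assignments to the other variables satisfy what remains.
With v6 = false, by the same count on the reduced clause set, 0 assignments work.
(One model: v1=F, v2=F, v3=F, v4=F, v5=T, v6=T.)
Total: 1 + 0 = 1.

1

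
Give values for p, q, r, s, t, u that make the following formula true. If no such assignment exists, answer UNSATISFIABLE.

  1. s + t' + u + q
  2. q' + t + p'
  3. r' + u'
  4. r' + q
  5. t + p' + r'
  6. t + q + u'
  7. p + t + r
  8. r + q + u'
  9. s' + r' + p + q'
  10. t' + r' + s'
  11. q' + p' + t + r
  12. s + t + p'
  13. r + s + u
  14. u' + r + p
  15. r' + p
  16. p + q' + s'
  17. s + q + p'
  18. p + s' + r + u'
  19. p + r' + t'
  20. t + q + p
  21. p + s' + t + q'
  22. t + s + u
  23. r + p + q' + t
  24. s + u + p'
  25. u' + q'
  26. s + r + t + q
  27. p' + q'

p: 1, q: 0, r: 0, s: 1, t: 0, u: 0

Suppose r = 0.
Suppose p = 1.
From the singleton clause (q'), q = 0.
From the singleton clause (u'), u = 0.
From the singleton clause (s), s = 1.
All clauses hold; t can take either value.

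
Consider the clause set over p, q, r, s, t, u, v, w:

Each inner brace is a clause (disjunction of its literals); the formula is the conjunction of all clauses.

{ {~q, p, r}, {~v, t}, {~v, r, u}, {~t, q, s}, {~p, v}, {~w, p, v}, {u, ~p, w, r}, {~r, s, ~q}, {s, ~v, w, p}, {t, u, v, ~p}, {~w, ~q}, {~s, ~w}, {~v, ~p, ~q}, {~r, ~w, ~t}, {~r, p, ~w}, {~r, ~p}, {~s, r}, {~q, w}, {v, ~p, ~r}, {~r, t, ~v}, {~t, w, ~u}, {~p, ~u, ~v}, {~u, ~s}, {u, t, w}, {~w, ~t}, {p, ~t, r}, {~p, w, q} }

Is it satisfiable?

Yes

Branch on v: set v = 0.
(~p) alone gives p = 0.
(~w) alone gives w = 0.
(~q) alone gives q = 0.
Branch on t: set t = 0.
(u) alone gives u = 1.
(~s) alone gives s = 0.
Every clause is now satisfied; r is unconstrained.
A satisfying assignment: p ↦ 0,  q ↦ 0,  r ↦ 1,  s ↦ 0,  t ↦ 0,  u ↦ 1,  v ↦ 0,  w ↦ 0.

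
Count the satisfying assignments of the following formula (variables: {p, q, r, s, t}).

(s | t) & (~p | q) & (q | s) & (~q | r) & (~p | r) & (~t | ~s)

6

There are 2^5 = 32 truth assignments over (p, q, r, s, t).
Split on s. With s = 1, the clauses containing s are satisfied and ~s drops from the rest; 4 of the 2^4 = 16 assignments to the other variables satisfy what remains.
With s = 0, by the same count on the reduced clause set, 2 assignments work.
(One model: p=F, q=F, r=F, s=T, t=F.)
Total: 4 + 2 = 6.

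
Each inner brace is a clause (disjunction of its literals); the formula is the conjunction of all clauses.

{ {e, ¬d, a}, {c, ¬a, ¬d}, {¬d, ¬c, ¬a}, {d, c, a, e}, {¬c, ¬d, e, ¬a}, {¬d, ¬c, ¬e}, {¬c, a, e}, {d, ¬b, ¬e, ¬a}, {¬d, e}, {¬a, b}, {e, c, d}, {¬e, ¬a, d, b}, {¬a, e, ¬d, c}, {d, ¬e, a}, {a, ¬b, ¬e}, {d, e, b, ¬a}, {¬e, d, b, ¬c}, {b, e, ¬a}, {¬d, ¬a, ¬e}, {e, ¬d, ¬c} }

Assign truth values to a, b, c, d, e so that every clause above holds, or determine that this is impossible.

Suppose d = True.
The clause (e) is unit, so e = True.
The clause (¬c) is unit, so c = False.
The clause (¬a) is unit, so a = False.
The clause (¬b) is unit, so b = False.
All clauses are satisfied.

a ↦ False, b ↦ False, c ↦ False, d ↦ True, e ↦ True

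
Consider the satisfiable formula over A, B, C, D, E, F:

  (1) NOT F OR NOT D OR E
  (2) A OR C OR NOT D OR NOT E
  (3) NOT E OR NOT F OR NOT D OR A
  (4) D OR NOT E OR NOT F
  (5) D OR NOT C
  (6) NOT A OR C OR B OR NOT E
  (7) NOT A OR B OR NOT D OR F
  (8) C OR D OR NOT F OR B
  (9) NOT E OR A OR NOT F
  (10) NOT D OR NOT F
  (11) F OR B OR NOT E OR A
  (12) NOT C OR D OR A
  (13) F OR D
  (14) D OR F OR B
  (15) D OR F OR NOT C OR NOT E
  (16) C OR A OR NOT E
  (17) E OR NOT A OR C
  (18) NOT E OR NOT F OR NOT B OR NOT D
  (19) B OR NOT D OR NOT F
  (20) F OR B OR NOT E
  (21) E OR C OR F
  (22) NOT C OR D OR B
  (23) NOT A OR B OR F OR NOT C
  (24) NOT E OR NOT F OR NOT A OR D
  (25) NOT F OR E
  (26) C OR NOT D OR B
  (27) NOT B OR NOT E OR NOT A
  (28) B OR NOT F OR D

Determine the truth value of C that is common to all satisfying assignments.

Suppose C = false.
Suppose D = false.
Unit clause (F) forces F = true.
Unit clause (NOT E) forces E = false.
Now (E) is unsatisfied and unit — conflict.
Undo D and try D = true.
Unit clause (NOT F) forces F = false.
Unit clause (E) forces E = true.
Unit clause (A) forces A = true.
Unit clause (B) forces B = true.
Now (NOT B) is unsatisfied and unit — conflict.
Neither D = true nor D = false works.
So every satisfying assignment has C = True.

True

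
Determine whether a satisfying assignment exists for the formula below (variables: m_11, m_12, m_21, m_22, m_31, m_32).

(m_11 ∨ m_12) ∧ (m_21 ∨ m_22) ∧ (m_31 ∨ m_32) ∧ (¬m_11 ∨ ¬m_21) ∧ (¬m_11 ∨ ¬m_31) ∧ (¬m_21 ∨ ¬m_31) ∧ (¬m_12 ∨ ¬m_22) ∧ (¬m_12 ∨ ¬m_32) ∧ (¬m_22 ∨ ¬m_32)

No, unsatisfiable

Branch on m_11: set m_11 = True.
Unit clause (¬m_21) forces m_21 = False.
Unit clause (m_22) forces m_22 = True.
Unit clause (¬m_31) forces m_31 = False.
Unit clause (m_32) forces m_32 = True.
But (¬m_32) is also a unit clause — contradiction.
Undo m_11 and try m_11 = False.
Unit clause (m_12) forces m_12 = True.
Unit clause (¬m_22) forces m_22 = False.
Unit clause (m_21) forces m_21 = True.
Unit clause (¬m_31) forces m_31 = False.
Unit clause (m_32) forces m_32 = True.
But (¬m_32) is also a unit clause — contradiction.
Both values of m_11 lead to a conflict.
No assignment satisfies every clause.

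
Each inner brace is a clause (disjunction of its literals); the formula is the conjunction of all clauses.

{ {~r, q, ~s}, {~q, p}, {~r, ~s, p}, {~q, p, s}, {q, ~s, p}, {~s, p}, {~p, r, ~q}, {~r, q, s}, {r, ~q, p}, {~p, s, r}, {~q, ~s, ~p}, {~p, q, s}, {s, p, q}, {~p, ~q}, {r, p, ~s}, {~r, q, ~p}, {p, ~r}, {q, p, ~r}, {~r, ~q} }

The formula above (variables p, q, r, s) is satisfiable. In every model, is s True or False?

Suppose s = 0.
Suppose q = 0.
From the singleton clause (~r), r = 0.
From the singleton clause (~p), p = 0.
That conflicts with the unit clause (p).
Undo q and try q = 1.
From the singleton clause (p), p = 1.
That conflicts with the unit clause (~p).
Neither q = 1 nor q = 0 works.
So every satisfying assignment has s = True.

True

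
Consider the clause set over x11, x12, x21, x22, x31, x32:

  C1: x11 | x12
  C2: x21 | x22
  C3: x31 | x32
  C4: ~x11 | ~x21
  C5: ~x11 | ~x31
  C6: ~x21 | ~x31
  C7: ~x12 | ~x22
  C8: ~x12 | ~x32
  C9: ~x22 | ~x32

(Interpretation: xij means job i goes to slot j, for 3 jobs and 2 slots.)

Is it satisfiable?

Try x11 = 1.
From the singleton clause (~x21), x21 = 0.
From the singleton clause (x22), x22 = 1.
From the singleton clause (~x31), x31 = 0.
From the singleton clause (x32), x32 = 1.
But (~x32) is also a unit clause — contradiction.
Undo x11 and try x11 = 0.
From the singleton clause (x12), x12 = 1.
From the singleton clause (~x22), x22 = 0.
From the singleton clause (x21), x21 = 1.
From the singleton clause (~x31), x31 = 0.
From the singleton clause (x32), x32 = 1.
But (~x32) is also a unit clause — contradiction.
Either choice for x11 ends in contradiction.
No assignment satisfies every clause.

No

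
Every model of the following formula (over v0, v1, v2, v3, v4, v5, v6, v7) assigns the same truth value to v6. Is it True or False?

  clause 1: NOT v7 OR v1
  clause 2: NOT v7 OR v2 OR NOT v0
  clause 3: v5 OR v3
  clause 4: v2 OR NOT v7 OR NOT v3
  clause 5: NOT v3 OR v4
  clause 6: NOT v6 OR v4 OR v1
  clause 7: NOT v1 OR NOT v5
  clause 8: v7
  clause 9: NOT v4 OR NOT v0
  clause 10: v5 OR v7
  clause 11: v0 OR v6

Suppose v6 = false.
(v7) alone gives v7 = true.
(v1) alone gives v1 = true.
(NOT v5) alone gives v5 = false.
(v3) alone gives v3 = true.
(v2) alone gives v2 = true.
(v4) alone gives v4 = true.
(NOT v0) alone gives v0 = false.
But (v0) is also a unit clause — contradiction.
So every satisfying assignment has v6 = True.

True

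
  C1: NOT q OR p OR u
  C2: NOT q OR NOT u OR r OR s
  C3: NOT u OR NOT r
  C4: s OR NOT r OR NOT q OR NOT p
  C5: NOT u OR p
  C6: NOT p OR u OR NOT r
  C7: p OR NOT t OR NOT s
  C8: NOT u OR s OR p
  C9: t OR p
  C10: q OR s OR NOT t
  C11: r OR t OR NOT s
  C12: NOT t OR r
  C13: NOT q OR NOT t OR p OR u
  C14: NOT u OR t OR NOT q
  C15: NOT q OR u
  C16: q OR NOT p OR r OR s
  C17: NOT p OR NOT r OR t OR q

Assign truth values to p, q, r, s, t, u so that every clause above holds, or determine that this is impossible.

UNSATISFIABLE

Case u = false:
Unit clause (NOT q) forces q = false.
Case p = false:
Unit clause (t) forces t = true.
Unit clause (NOT s) forces s = false.
But (s) is also a unit clause — contradiction.
So p must be the other value — set p = true.
Unit clause (NOT r) forces r = false.
Unit clause (NOT t) forces t = false.
Unit clause (NOT s) forces s = false.
But (s) is also a unit clause — contradiction.
Neither p = true nor p = false works.
So u must be the other value — set u = true.
Unit clause (NOT r) forces r = false.
Unit clause (p) forces p = true.
Unit clause (NOT t) forces t = false.
Unit clause (NOT s) forces s = false.
Unit clause (NOT q) forces q = false.
But (q) is also a unit clause — contradiction.
Neither u = true nor u = false works.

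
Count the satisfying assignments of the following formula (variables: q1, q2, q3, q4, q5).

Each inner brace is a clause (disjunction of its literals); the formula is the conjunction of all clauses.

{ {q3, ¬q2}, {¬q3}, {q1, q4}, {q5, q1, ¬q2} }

6

There are 2^5 = 32 truth assignments over (q1, q2, q3, q4, q5).
Split on q5. With q5 = True, the clauses containing q5 are satisfied and ¬q5 drops from the rest; 3 of the 2^4 = 16 assignments to the other variables satisfy what remains.
With q5 = False, by the same count on the reduced clause set, 3 assignments work.
(One model: q1=F, q2=F, q3=F, q4=T, q5=F.)
Total: 3 + 3 = 6.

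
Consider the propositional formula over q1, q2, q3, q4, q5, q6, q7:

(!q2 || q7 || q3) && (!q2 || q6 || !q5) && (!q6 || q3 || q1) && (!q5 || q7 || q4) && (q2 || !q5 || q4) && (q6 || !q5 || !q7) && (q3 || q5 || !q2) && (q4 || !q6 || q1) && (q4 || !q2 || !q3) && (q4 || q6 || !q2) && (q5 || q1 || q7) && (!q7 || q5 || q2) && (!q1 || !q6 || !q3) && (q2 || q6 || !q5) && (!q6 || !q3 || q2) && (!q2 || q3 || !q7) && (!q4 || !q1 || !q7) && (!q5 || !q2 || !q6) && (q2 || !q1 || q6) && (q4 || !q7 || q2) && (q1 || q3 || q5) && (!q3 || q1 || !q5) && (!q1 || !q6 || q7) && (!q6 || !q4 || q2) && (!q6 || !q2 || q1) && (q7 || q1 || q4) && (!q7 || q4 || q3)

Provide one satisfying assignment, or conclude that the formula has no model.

Suppose q2 = true.
Suppose q7 = true.
The clause (q3) is unit, so q3 = true.
The clause (q4) is unit, so q4 = true.
The clause (!q1) is unit, so q1 = false.
The clause (!q5) is unit, so q5 = false.
The clause (!q6) is unit, so q6 = false.
All clauses are satisfied.

q1=false, q2=true, q3=true, q4=true, q5=false, q6=false, q7=true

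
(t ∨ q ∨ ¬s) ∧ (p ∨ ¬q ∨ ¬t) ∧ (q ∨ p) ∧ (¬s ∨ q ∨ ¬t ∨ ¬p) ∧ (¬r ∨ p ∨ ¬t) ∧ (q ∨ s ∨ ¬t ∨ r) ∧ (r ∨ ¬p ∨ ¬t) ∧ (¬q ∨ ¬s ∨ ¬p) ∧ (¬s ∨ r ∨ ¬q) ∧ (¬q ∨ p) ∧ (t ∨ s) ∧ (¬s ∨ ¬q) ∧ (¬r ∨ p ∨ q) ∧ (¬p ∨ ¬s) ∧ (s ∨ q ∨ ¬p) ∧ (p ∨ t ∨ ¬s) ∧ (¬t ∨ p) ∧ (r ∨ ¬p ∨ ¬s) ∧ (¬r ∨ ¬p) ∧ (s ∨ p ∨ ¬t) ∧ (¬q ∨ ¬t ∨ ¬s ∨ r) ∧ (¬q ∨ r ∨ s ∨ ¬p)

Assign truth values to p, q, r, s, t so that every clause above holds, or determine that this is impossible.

Case q = True:
Unit clause (p) forces p = True.
Unit clause (¬s) forces s = False.
Unit clause (t) forces t = True.
Unit clause (r) forces r = True.
Now (¬r) is unsatisfied and unit — conflict.
So q must be the other value — set q = False.
Unit clause (p) forces p = True.
Unit clause (¬s) forces s = False.
Now (s) is unsatisfied and unit — conflict.
Either choice for q ends in contradiction.

UNSATISFIABLE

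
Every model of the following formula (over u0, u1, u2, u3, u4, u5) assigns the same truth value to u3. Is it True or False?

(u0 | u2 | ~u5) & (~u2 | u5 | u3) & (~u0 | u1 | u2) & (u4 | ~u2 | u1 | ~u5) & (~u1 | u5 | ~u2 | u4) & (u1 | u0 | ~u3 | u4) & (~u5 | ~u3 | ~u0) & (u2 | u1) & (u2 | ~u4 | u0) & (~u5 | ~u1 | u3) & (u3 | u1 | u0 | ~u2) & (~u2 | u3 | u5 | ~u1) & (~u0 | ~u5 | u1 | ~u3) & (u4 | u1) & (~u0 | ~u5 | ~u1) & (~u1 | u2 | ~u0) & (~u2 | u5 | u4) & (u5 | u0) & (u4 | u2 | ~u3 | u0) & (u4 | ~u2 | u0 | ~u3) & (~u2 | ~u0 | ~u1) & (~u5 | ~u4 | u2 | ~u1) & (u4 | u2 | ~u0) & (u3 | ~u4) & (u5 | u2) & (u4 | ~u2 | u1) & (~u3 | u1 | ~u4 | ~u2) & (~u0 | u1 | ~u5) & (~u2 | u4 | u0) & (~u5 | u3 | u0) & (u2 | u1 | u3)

True

Suppose u3 = 0.
The clause (~u4) is unit, so u4 = 0.
The clause (u1) is unit, so u1 = 1.
The clause (~u5) is unit, so u5 = 0.
The clause (~u2) is unit, so u2 = 0.
Now (u2) is unsatisfied and unit — conflict.
So every satisfying assignment has u3 = True.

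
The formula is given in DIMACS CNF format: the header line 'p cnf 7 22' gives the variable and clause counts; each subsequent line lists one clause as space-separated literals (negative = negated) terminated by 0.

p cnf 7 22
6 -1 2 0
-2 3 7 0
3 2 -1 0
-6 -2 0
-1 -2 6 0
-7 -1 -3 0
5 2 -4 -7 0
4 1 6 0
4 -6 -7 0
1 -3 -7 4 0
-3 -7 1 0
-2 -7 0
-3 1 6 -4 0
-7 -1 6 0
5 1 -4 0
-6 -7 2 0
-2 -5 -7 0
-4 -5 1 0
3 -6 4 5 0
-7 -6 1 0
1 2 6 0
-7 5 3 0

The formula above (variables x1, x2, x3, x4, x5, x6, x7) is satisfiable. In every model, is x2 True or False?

False

Suppose x2 = True.
From the singleton clause (¬x6), x6 = False.
From the singleton clause (¬x1), x1 = False.
From the singleton clause (x4), x4 = True.
From the singleton clause (¬x7), x7 = False.
From the singleton clause (x3), x3 = True.
Now (¬x3) is unsatisfied and unit — conflict.
So every satisfying assignment has x2 = False.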